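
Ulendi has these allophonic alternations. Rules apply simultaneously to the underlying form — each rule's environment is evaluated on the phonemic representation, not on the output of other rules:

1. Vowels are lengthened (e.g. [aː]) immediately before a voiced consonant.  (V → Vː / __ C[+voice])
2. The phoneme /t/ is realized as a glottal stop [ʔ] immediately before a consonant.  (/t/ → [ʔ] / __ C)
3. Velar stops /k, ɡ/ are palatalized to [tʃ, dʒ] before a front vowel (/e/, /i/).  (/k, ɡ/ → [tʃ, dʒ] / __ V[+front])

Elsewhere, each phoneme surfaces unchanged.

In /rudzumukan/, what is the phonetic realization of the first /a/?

Rule 1 applies to /a/ (between /k/ and /n/: before a voiced consonant) → [aː].

[aː]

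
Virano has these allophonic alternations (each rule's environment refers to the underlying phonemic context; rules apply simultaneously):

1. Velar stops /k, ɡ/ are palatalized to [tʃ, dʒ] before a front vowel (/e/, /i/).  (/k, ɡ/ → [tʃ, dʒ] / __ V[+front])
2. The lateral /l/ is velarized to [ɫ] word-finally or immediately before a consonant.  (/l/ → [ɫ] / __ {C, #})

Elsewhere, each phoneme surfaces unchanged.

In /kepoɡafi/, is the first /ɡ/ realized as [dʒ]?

No

/ɡ/ (between /o/ and /a/) is in the target of rule 1 but the environment (before a front vowel) is not met → [ɡ].
The actual realization is [ɡ], not [dʒ].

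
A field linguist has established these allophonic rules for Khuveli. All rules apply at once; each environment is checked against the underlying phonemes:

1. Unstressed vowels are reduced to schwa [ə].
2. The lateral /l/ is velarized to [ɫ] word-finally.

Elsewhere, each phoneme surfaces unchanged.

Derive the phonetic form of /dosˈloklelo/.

/d/ (word-initial): no rule targets it → [d].
/o/ meets the environment for rule 1 (in an unstressed syllable) → [ə].
/s/ (between /o/ and /l/) is unaffected → [s].
/l/ — between /s/ and /o/; rule 2 does not apply here → [l].
/o/ — between /l/ and /k/; rule 1 does not apply here → [o].
/k/ — not in any rule's target class → [k].
/l/ (between /k/ and /e/): rule 2 targets it, but not word-finally → unchanged [l].
/e/ meets the environment for rule 1 (in an unstressed syllable) → [ə].
/l/ (between /e/ and /o/): rule 2 targets it, but not word-finally → unchanged [l].
Rule 1 applies to /o/ (word-final: in an unstressed syllable) → [ə].

[dəsˈloklələ]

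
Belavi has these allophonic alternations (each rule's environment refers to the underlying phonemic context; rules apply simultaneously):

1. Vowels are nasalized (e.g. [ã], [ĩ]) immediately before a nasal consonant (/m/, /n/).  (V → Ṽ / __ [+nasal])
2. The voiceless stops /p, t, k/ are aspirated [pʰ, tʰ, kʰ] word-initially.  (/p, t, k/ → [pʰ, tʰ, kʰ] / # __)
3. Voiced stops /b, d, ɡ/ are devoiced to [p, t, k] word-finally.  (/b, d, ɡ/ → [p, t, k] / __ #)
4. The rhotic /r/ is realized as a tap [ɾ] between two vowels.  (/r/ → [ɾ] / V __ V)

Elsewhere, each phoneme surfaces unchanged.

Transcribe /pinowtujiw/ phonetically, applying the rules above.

/p/ — word-initial, word-initially — surfaces as [pʰ] (rule 2).
/i/ (between /p/ and /n/) occurs before a nasal consonant → [ĩ] by rule 1.
/n/ — not in any rule's target class → [n].
/o/ (between /n/ and /w/) fails the environment for rule 1, so it stays [o].
/w/ — not in any rule's target class → [w].
/t/ (between /w/ and /u/): rule 2 targets it, but not word-initially → unchanged [t].
/u/ (between /t/ and /j/): rule 1 targets it, but not before a nasal consonant → unchanged [u].
/j/ — not in any rule's target class → [j].
/i/ — between /j/ and /w/; rule 1 does not apply here → [i].
/w/ — not in any rule's target class → [w].

[pʰĩnowtujiw]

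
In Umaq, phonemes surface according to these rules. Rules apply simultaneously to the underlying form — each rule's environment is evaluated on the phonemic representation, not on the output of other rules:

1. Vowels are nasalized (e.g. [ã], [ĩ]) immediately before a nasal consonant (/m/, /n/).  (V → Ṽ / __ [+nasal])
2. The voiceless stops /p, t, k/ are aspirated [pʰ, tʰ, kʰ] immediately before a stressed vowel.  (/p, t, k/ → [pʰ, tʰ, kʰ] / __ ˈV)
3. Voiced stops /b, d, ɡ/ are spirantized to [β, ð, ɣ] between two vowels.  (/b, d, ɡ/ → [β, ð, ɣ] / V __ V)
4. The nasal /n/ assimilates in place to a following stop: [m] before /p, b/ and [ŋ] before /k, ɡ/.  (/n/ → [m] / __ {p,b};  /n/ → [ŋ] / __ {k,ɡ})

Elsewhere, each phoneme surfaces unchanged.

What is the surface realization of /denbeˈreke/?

/d/ — word-initial; rule 3 does not apply here → [d].
/e/ meets the environment for rule 1 (before a nasal consonant) → [ẽ].
/n/ (between /e/ and /b/): before a labial or velar stop, so rule 4 applies → [m].
/b/ — between /n/ and /e/; rule 3 does not apply here → [b].
/e/ (between /b/ and /r/) is in the target of rule 1 but the environment (before a nasal consonant) is not met → [e].
/r/ stays [r].
/e/ (between /r/ and /k/) is in the target of rule 1 but the environment (before a nasal consonant) is not met → [e].
/k/ (between /e/ and /e/): rule 2 targets it, but not immediately before a stressed vowel → unchanged [k].
/e/ (word-final) is in the target of rule 1 but the environment (before a nasal consonant) is not met → [e].

[dẽmbeˈreke]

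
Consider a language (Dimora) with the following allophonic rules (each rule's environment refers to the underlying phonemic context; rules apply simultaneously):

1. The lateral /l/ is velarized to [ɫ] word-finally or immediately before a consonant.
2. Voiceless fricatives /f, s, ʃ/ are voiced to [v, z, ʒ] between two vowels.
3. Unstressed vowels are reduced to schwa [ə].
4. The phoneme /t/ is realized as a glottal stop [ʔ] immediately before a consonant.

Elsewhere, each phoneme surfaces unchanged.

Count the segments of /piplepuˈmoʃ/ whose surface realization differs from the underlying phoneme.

3

Segments that undergo a rule: /i/ → [ə] (rule 3); /e/ → [ə] (rule 3); /u/ → [ə] (rule 3).
All other segments surface unchanged.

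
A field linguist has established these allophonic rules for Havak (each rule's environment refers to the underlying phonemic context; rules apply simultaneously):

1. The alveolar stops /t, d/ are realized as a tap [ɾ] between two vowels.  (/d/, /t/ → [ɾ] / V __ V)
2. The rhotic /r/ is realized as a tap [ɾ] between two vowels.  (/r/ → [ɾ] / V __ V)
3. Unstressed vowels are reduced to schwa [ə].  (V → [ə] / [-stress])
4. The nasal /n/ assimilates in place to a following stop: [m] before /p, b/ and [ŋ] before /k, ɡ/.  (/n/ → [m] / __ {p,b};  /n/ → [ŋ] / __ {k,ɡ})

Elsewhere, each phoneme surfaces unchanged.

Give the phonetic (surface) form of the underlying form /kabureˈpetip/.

/k/ (word-initial): no rule targets it → [k].
/a/ (between /k/ and /b/): in an unstressed syllable, so rule 3 applies → [ə].
/b/ (between /a/ and /u/) is unaffected → [b].
Rule 3 applies to /u/ (between /b/ and /r/: in an unstressed syllable) → [ə].
/r/ meets the environment for rule 2 (between two vowels) → [ɾ].
/e/ (between /r/ and /p/) occurs in an unstressed syllable → [ə] by rule 3.
/p/ (between /e/ and /e/): no rule targets it → [p].
/e/ (between /p/ and /t/) fails the environment for rule 3, so it stays [e].
/t/ (between /e/ and /i/) occurs between two vowels → [ɾ] by rule 1.
/i/ (between /t/ and /p/) occurs in an unstressed syllable → [ə] by rule 3.
/p/ — not in any rule's target class → [p].

[kəbəɾəˈpeɾəp]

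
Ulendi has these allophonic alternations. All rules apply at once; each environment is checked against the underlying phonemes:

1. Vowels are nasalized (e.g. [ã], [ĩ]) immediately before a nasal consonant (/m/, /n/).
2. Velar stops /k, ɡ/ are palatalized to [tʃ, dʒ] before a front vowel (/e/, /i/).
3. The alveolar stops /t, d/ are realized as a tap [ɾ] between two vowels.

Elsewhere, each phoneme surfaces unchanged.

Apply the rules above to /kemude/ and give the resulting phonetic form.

/k/ (word-initial): before a front vowel, so rule 2 applies → [tʃ].
/e/ (between /k/ and /m/): before a nasal consonant, so rule 1 applies → [ẽ].
/m/ — not in any rule's target class → [m].
/u/ (between /m/ and /d/): rule 1 targets it, but not before a nasal consonant → unchanged [u].
/d/ (between /u/ and /e/) occurs between two vowels → [ɾ] by rule 3.
/e/ (word-final): rule 1 targets it, but not before a nasal consonant → unchanged [e].

[tʃẽmuɾe]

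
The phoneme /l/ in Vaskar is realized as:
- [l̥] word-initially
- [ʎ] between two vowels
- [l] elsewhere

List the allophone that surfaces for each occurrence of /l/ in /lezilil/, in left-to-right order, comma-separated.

Occurrence 1 (position 1): word-initially → [l̥].
Occurrence 2 (position 5): between two vowels → [ʎ].
Occurrence 3 (position 7): no conditioning environment matches → elsewhere allophone [l].

[l̥], [ʎ], [l]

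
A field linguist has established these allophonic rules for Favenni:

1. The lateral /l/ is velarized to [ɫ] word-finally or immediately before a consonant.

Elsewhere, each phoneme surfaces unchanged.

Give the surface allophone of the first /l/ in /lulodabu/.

/l/ (word-initial) is in the target of rule 1 but the environment (word-finally or immediately before a consonant) is not met → [l].

[l]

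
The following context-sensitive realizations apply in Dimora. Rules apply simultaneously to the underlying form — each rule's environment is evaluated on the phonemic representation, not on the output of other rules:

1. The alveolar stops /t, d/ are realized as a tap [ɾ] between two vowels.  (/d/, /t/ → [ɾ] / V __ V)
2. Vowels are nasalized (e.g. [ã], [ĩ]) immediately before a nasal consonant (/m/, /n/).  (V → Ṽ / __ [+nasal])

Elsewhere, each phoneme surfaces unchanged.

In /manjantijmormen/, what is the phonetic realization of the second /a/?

[ã]

/a/ meets the environment for rule 2 (before a nasal consonant) → [ã].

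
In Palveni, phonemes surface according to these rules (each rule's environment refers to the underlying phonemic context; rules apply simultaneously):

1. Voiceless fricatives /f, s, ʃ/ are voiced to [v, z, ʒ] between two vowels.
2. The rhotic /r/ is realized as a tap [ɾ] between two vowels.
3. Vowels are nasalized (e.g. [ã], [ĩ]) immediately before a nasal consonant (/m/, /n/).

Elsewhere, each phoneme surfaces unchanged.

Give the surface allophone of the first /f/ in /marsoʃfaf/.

/f/ (between /ʃ/ and /a/) fails the environment for rule 1, so it stays [f].

[f]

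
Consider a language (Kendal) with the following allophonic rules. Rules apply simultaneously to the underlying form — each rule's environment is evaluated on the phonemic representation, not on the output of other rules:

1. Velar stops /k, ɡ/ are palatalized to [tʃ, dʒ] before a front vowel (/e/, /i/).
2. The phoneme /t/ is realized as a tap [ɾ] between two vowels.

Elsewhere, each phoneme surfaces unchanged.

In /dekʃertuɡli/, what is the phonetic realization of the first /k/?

[k]

/k/ (between /e/ and /ʃ/): rule 1 targets it, but not before a front vowel → unchanged [k].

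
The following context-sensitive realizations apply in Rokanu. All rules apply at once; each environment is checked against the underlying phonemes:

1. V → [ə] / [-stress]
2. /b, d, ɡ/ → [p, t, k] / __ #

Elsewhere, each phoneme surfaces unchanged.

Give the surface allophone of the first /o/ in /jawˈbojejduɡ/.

[o]

/o/ (between /b/ and /j/) fails the environment for rule 1, so it stays [o].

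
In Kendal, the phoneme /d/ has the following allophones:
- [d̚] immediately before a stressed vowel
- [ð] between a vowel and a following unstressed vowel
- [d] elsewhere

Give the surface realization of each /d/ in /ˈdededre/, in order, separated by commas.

[d̚], [ð], [d]

Occurrence 1 (position 1): immediately before a stressed vowel → [d̚].
Occurrence 2 (position 3): between a vowel and a following unstressed vowel → [ð].
Occurrence 3 (position 5): no conditioning environment matches → elsewhere allophone [d].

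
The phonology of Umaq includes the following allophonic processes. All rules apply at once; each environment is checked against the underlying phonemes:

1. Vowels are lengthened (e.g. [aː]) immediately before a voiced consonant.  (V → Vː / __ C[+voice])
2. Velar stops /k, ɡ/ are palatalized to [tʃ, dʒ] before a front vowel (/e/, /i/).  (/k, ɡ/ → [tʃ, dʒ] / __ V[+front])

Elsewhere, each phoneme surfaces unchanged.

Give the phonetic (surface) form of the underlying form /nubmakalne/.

/n/ — not in any rule's target class → [n].
Rule 1 applies to /u/ (between /n/ and /b/: before a voiced consonant) → [uː].
/b/ stays [b].
/m/ (between /b/ and /a/) is unaffected → [m].
/a/ (between /m/ and /k/) is in the target of rule 1 but the environment (before a voiced consonant) is not met → [a].
/k/ — between /a/ and /a/; rule 2 does not apply here → [k].
/a/ (between /k/ and /l/) occurs before a voiced consonant → [aː] by rule 1.
/l/ — not in any rule's target class → [l].
/n/ stays [n].
/e/ (word-final) fails the environment for rule 1, so it stays [e].

[nuːbmakaːlne]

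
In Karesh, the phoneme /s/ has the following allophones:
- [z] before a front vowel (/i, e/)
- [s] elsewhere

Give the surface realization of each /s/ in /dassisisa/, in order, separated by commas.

Occurrence 1 (position 3): no conditioning environment matches → elsewhere allophone [s].
Occurrence 2 (position 4): before a front vowel (/i, e/) → [z].
Occurrence 3 (position 6): before a front vowel (/i, e/) → [z].
Occurrence 4 (position 8): no conditioning environment matches → elsewhere allophone [s].

[s], [z], [z], [s]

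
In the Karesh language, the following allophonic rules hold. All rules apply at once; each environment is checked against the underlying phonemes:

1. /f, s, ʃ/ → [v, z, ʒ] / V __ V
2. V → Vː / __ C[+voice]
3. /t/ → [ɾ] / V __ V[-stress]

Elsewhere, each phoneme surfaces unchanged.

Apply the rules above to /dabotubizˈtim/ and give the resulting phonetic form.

/d/ stays [d].
Rule 2 applies to /a/ (between /d/ and /b/: before a voiced consonant) → [aː].
/b/ stays [b].
/o/ — between /b/ and /t/; rule 2 does not apply here → [o].
Rule 3 applies to /t/ (between /o/ and /u/: between a vowel and a following unstressed vowel) → [ɾ].
/u/ — between /t/ and /b/, before a voiced consonant — surfaces as [uː] (rule 2).
/b/ stays [b].
Rule 2 applies to /i/ (between /b/ and /z/: before a voiced consonant) → [iː].
/z/ (between /i/ and /t/): no rule targets it → [z].
/t/ (between /z/ and /i/): rule 3 targets it, but not between a vowel and a following unstressed vowel → unchanged [t].
/i/ (between /t/ and /m/): before a voiced consonant, so rule 2 applies → [iː].
/m/ — not in any rule's target class → [m].

[daːboɾuːbiːzˈtiːm]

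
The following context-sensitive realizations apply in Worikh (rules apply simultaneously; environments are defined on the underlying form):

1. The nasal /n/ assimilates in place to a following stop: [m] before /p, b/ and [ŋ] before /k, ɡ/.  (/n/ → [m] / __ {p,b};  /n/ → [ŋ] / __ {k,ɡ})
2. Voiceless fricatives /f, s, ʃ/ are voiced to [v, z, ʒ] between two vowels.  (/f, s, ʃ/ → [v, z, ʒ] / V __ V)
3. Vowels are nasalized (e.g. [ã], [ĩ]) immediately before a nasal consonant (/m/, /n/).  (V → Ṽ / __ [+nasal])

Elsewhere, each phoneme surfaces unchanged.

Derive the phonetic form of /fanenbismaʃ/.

[fãnẽmbismaʃ]

/f/ (word-initial): rule 2 targets it, but not between two vowels → unchanged [f].
/a/ (between /f/ and /n/) occurs before a nasal consonant → [ã] by rule 3.
/n/ (between /a/ and /e/) is in the target of rule 1 but the environment (before a labial or velar stop) is not met → [n].
/e/ meets the environment for rule 3 (before a nasal consonant) → [ẽ].
/n/ (between /e/ and /b/) occurs before a labial or velar stop → [m] by rule 1.
/b/ stays [b].
/i/ (between /b/ and /s/) is in the target of rule 3 but the environment (before a nasal consonant) is not met → [i].
/s/ (between /i/ and /m/): rule 2 targets it, but not between two vowels → unchanged [s].
/m/ (between /s/ and /a/): no rule targets it → [m].
/a/ (between /m/ and /ʃ/) is in the target of rule 3 but the environment (before a nasal consonant) is not met → [a].
/ʃ/ (word-final) fails the environment for rule 2, so it stays [ʃ].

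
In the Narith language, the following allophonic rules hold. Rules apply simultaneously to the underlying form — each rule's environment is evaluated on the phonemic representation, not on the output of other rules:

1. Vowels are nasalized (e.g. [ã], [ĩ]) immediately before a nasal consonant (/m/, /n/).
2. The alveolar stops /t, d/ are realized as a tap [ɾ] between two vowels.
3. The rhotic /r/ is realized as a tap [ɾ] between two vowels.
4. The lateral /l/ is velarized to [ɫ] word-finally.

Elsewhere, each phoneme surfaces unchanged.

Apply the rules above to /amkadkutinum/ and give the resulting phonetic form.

/a/ (word-initial) occurs before a nasal consonant → [ã] by rule 1.
/m/ stays [m].
/k/ (between /m/ and /a/): no rule targets it → [k].
/a/ (between /k/ and /d/) fails the environment for rule 1, so it stays [a].
/d/ (between /a/ and /k/) fails the environment for rule 2, so it stays [d].
/k/ (between /d/ and /u/) is unaffected → [k].
/u/ — between /k/ and /t/; rule 1 does not apply here → [u].
/t/ (between /u/ and /i/): between two vowels, so rule 2 applies → [ɾ].
/i/ meets the environment for rule 1 (before a nasal consonant) → [ĩ].
/n/ — not in any rule's target class → [n].
/u/ (between /n/ and /m/) occurs before a nasal consonant → [ũ] by rule 1.
/m/ stays [m].

[ãmkadkuɾĩnũm]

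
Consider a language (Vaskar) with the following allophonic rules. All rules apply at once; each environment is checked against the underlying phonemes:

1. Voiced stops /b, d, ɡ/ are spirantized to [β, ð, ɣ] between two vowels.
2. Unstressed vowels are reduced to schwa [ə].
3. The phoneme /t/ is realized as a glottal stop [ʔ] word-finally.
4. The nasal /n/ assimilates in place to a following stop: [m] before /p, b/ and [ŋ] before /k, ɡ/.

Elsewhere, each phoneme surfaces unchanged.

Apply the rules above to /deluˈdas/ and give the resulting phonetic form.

[dələˈðas]

/d/ — word-initial; rule 1 does not apply here → [d].
/e/ — between /d/ and /l/, in an unstressed syllable — surfaces as [ə] (rule 2).
/l/ (between /e/ and /u/): no rule targets it → [l].
Rule 2 applies to /u/ (between /l/ and /d/: in an unstressed syllable) → [ə].
/d/ meets the environment for rule 1 (between two vowels) → [ð].
/a/ (between /d/ and /s/): rule 2 targets it, but not in an unstressed syllable → unchanged [a].
/s/ stays [s].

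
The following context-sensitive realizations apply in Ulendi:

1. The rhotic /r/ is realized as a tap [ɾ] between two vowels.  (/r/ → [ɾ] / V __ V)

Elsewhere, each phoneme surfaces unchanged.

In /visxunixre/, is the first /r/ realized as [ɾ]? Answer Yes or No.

/r/ — between /x/ and /e/; rule 1 does not apply here → [r].
The actual realization is [r], not [ɾ].

No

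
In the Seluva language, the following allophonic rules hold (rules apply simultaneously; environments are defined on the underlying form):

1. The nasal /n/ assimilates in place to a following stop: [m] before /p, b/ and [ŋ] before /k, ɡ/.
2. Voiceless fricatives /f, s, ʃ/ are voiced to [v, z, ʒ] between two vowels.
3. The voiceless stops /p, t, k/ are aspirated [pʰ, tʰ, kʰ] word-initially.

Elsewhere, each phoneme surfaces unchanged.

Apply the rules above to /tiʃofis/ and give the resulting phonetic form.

Rule 3 applies to /t/ (word-initial: word-initially) → [tʰ].
/ʃ/ — between /i/ and /o/, between two vowels — surfaces as [ʒ] (rule 2).
/f/ — between /o/ and /i/, between two vowels — surfaces as [v] (rule 2).
/s/ (word-final) is in the target of rule 2 but the environment (between two vowels) is not met → [s].

[tʰiʒovis]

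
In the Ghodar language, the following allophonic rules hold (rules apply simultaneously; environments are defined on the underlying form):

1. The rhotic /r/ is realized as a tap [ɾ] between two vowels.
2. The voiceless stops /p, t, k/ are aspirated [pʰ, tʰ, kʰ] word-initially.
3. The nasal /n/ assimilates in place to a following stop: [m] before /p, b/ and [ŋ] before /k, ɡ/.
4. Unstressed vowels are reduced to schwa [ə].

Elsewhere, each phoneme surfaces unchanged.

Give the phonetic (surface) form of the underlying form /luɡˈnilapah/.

[ləɡˈniləpəh]

/u/ meets the environment for rule 4 (in an unstressed syllable) → [ə].
/n/ (between /ɡ/ and /i/) is in the target of rule 3 but the environment (before a labial or velar stop) is not met → [n].
/i/ (between /n/ and /l/) fails the environment for rule 4, so it stays [i].
/a/ (between /l/ and /p/) occurs in an unstressed syllable → [ə] by rule 4.
/p/ (between /a/ and /a/): rule 2 targets it, but not word-initially → unchanged [p].
/a/ (between /p/ and /h/): in an unstressed syllable, so rule 4 applies → [ə].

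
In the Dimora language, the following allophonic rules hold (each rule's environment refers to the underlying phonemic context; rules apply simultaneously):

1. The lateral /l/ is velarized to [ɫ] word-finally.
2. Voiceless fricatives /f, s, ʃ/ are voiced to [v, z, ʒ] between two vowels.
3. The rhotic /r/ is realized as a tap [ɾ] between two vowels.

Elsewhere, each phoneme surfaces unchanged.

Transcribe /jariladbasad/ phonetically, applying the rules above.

[jaɾiladbazad]

/j/ (word-initial): no rule targets it → [j].
/a/ (between /j/ and /r/) is unaffected → [a].
/r/ (between /a/ and /i/): between two vowels, so rule 3 applies → [ɾ].
/i/ (between /r/ and /l/): no rule targets it → [i].
/l/ (between /i/ and /a/) is in the target of rule 1 but the environment (word-finally) is not met → [l].
/a/ stays [a].
/d/ — not in any rule's target class → [d].
/b/ (between /d/ and /a/): no rule targets it → [b].
/a/ (between /b/ and /s/) is unaffected → [a].
Rule 2 applies to /s/ (between /a/ and /a/: between two vowels) → [z].
/a/ (between /s/ and /d/) is unaffected → [a].
/d/ — not in any rule's target class → [d].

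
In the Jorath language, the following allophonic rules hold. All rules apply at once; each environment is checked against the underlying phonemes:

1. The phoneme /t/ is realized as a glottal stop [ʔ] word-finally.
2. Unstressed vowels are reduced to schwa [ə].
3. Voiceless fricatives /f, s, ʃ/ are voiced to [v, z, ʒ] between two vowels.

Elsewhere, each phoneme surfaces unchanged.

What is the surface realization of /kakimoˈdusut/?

/k/ (word-initial) is unaffected → [k].
Rule 2 applies to /a/ (between /k/ and /k/: in an unstressed syllable) → [ə].
/k/ stays [k].
/i/ (between /k/ and /m/) occurs in an unstressed syllable → [ə] by rule 2.
/m/ stays [m].
Rule 2 applies to /o/ (between /m/ and /d/: in an unstressed syllable) → [ə].
/d/ (between /o/ and /u/): no rule targets it → [d].
/u/ — between /d/ and /s/; rule 2 does not apply here → [u].
/s/ meets the environment for rule 3 (between two vowels) → [z].
/u/ (between /s/ and /t/) occurs in an unstressed syllable → [ə] by rule 2.
Rule 1 applies to /t/ (word-final: word-finally) → [ʔ].

[kəkəməˈduzəʔ]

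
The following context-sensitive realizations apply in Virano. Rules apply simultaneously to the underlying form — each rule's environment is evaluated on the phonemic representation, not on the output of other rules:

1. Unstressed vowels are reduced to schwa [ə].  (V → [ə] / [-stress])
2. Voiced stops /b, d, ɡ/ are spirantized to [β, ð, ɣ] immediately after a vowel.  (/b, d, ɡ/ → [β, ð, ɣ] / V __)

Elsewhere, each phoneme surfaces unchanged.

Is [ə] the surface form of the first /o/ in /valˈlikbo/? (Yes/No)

/o/ (word-final): in an unstressed syllable, so rule 1 applies → [ə].
The actual realization is [ə], which matches [ə].

Yes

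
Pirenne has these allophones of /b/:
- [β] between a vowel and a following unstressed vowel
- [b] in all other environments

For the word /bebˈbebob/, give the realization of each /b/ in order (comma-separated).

Occurrence 1 (position 1): no conditioning environment matches → elsewhere allophone [b].
Occurrence 2 (position 3): no conditioning environment matches → elsewhere allophone [b].
Occurrence 3 (position 4): no conditioning environment matches → elsewhere allophone [b].
Occurrence 4 (position 6): between a vowel and a following unstressed vowel → [β].
Occurrence 5 (position 8): no conditioning environment matches → elsewhere allophone [b].

[b], [b], [b], [β], [b]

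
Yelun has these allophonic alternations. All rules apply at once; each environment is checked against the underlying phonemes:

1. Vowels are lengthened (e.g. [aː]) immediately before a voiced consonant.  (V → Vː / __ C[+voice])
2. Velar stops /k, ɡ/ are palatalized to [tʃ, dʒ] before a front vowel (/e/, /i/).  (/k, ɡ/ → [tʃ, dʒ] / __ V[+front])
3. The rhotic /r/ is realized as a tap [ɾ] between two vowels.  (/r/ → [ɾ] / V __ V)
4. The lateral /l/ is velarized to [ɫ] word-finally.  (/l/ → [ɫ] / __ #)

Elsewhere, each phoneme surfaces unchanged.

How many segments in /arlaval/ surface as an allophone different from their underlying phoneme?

Segments that undergo a rule: /a/ → [aː] (rule 1); /a/ → [aː] (rule 1); /a/ → [aː] (rule 1); /l/ → [ɫ] (rule 4).
All other segments surface unchanged.

4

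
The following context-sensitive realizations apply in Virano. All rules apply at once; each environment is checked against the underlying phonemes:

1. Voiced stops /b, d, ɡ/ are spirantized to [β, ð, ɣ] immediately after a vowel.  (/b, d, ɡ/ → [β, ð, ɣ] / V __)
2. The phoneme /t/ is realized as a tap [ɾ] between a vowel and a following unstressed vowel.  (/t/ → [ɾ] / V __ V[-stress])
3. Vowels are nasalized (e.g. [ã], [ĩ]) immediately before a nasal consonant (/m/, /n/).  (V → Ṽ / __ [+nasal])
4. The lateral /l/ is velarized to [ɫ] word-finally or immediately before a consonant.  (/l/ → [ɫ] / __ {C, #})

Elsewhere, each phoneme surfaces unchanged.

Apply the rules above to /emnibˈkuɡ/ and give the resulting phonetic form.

/e/ meets the environment for rule 3 (before a nasal consonant) → [ẽ].
/m/ — not in any rule's target class → [m].
/n/ (between /m/ and /i/): no rule targets it → [n].
/i/ — between /n/ and /b/; rule 3 does not apply here → [i].
/b/ (between /i/ and /k/) occurs immediately after a vowel → [β] by rule 1.
/k/ (between /b/ and /u/): no rule targets it → [k].
/u/ (between /k/ and /ɡ/): rule 3 targets it, but not before a nasal consonant → unchanged [u].
Rule 1 applies to /ɡ/ (word-final: immediately after a vowel) → [ɣ].

[ẽmniβˈkuɣ]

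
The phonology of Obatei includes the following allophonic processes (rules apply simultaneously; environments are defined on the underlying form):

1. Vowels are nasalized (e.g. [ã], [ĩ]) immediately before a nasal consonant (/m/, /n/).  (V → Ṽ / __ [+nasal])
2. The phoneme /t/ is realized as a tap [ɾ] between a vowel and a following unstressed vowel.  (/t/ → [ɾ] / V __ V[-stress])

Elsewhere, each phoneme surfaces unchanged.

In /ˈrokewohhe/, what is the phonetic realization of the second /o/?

/o/ — between /w/ and /h/; rule 1 does not apply here → [o].

[o]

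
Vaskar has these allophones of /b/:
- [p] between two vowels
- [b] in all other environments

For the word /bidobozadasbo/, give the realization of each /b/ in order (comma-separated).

[b], [p], [b]

Occurrence 1 (position 1): no conditioning environment matches → elsewhere allophone [b].
Occurrence 2 (position 5): between two vowels → [p].
Occurrence 3 (position 12): no conditioning environment matches → elsewhere allophone [b].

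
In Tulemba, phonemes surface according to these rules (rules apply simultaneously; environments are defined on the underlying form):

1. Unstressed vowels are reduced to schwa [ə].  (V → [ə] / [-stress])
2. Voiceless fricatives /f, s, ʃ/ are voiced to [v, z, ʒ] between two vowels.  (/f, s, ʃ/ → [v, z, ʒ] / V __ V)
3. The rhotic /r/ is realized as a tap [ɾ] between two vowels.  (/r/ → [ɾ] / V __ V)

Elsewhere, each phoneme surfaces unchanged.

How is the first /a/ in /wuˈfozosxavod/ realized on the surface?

[ə]

/a/ (between /x/ and /v/): in an unstressed syllable, so rule 1 applies → [ə].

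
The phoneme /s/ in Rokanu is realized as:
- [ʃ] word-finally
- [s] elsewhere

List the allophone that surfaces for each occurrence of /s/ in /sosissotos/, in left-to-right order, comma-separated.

Occurrence 1 (position 1): no conditioning environment matches → elsewhere allophone [s].
Occurrence 2 (position 3): no conditioning environment matches → elsewhere allophone [s].
Occurrence 3 (position 5): no conditioning environment matches → elsewhere allophone [s].
Occurrence 4 (position 6): no conditioning environment matches → elsewhere allophone [s].
Occurrence 5 (position 10): word-finally → [ʃ].

[s], [s], [s], [s], [ʃ]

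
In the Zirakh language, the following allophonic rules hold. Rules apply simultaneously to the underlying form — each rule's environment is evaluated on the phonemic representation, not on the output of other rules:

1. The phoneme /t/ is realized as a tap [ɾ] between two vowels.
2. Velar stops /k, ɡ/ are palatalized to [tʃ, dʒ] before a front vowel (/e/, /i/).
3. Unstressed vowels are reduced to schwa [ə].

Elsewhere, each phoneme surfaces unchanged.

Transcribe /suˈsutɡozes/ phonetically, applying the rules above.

/s/ (word-initial) is unaffected → [s].
Rule 3 applies to /u/ (between /s/ and /s/: in an unstressed syllable) → [ə].
/s/ — not in any rule's target class → [s].
/u/ (between /s/ and /t/): rule 3 targets it, but not in an unstressed syllable → unchanged [u].
/t/ — between /u/ and /ɡ/; rule 1 does not apply here → [t].
/ɡ/ (between /t/ and /o/) fails the environment for rule 2, so it stays [ɡ].
Rule 3 applies to /o/ (between /ɡ/ and /z/: in an unstressed syllable) → [ə].
/z/ — not in any rule's target class → [z].
/e/ — between /z/ and /s/, in an unstressed syllable — surfaces as [ə] (rule 3).
/s/ (word-final): no rule targets it → [s].

[səˈsutɡəzəs]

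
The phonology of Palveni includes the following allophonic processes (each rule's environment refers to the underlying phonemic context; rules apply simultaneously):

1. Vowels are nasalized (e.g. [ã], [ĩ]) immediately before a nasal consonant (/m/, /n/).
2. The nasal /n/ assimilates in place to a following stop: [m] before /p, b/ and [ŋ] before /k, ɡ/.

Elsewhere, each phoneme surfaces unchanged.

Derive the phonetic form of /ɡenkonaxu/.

/ɡ/ — not in any rule's target class → [ɡ].
Rule 1 applies to /e/ (between /ɡ/ and /n/: before a nasal consonant) → [ẽ].
Rule 2 applies to /n/ (between /e/ and /k/: before a labial or velar stop) → [ŋ].
/k/ — not in any rule's target class → [k].
/o/ — between /k/ and /n/, before a nasal consonant — surfaces as [õ] (rule 1).
/n/ (between /o/ and /a/) fails the environment for rule 2, so it stays [n].
/a/ — between /n/ and /x/; rule 1 does not apply here → [a].
/x/ (between /a/ and /u/): no rule targets it → [x].
/u/ (word-final): rule 1 targets it, but not before a nasal consonant → unchanged [u].

[ɡẽŋkõnaxu]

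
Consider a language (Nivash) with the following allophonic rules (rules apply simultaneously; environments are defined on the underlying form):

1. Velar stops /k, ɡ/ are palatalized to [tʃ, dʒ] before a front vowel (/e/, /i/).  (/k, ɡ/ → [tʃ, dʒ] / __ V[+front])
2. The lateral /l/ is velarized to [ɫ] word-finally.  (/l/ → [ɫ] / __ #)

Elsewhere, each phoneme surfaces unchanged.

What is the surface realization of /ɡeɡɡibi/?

/ɡ/ (word-initial) occurs before a front vowel → [dʒ] by rule 1.
/e/ stays [e].
/ɡ/ (between /e/ and /ɡ/) fails the environment for rule 1, so it stays [ɡ].
Rule 1 applies to /ɡ/ (between /ɡ/ and /i/: before a front vowel) → [dʒ].
/i/ (between /ɡ/ and /b/) is unaffected → [i].
/b/ — not in any rule's target class → [b].
/i/ — not in any rule's target class → [i].

[dʒeɡdʒibi]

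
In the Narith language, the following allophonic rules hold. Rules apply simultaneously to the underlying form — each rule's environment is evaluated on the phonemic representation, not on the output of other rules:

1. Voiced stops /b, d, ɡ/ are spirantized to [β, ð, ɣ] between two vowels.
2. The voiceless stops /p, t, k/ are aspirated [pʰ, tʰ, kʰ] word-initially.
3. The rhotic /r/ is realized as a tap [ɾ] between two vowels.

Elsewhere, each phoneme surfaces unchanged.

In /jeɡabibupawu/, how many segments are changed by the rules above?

3

Segments that undergo a rule: /ɡ/ → [ɣ] (rule 1); /b/ → [β] (rule 1); /b/ → [β] (rule 1).
All other segments surface unchanged.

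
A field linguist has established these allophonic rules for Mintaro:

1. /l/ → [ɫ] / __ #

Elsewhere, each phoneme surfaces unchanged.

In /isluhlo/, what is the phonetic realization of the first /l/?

/l/ (between /s/ and /u/): rule 1 targets it, but not word-finally → unchanged [l].

[l]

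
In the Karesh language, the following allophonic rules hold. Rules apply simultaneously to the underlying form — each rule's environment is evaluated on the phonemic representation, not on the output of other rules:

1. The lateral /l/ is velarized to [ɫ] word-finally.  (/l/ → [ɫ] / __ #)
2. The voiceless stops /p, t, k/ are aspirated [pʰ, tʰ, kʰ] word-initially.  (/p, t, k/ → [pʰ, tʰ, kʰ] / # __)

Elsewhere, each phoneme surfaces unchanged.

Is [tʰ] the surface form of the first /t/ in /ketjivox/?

No

/t/ (between /e/ and /j/) is in the target of rule 2 but the environment (word-initially) is not met → [t].
The actual realization is [t], not [tʰ].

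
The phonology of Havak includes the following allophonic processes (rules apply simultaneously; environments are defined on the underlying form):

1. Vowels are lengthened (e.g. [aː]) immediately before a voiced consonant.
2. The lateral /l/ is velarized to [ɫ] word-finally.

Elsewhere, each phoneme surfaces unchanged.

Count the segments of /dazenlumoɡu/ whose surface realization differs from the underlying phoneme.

Segments that undergo a rule: /a/ → [aː] (rule 1); /e/ → [eː] (rule 1); /u/ → [uː] (rule 1); /o/ → [oː] (rule 1).
All other segments surface unchanged.

4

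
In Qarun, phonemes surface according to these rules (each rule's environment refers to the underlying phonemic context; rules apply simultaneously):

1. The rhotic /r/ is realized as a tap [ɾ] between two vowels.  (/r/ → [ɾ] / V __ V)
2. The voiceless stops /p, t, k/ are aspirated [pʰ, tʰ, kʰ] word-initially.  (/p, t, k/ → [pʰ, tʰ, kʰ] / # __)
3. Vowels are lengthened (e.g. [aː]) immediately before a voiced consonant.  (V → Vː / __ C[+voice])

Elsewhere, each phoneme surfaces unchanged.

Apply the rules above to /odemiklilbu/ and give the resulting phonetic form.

[oːdeːmikliːlbu]

/o/ (word-initial): before a voiced consonant, so rule 3 applies → [oː].
/e/ — between /d/ and /m/, before a voiced consonant — surfaces as [eː] (rule 3).
/i/ — between /m/ and /k/; rule 3 does not apply here → [i].
/k/ (between /i/ and /l/) fails the environment for rule 2, so it stays [k].
/i/ — between /l/ and /l/, before a voiced consonant — surfaces as [iː] (rule 3).
/u/ (word-final) fails the environment for rule 3, so it stays [u].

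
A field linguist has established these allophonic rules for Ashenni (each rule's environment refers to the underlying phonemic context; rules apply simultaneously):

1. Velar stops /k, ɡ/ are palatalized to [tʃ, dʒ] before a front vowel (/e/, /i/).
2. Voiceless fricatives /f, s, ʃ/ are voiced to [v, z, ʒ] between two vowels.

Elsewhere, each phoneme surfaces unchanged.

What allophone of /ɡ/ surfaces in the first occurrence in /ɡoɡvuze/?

/ɡ/ — word-initial; rule 1 does not apply here → [ɡ].

[ɡ]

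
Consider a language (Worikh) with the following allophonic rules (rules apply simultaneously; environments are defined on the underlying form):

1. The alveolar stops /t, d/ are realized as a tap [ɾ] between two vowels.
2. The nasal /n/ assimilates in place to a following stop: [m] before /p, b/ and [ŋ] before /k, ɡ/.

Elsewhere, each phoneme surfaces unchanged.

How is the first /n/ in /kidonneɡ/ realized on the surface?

[n]

/n/ — between /o/ and /n/; rule 2 does not apply here → [n].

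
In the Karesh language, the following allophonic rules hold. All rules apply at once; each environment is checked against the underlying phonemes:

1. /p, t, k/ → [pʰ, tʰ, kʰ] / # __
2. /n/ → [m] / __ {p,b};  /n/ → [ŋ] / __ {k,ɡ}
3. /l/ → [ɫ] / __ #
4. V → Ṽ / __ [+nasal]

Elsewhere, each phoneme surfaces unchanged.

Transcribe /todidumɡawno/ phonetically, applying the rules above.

/t/ (word-initial): word-initially, so rule 1 applies → [tʰ].
/o/ (between /t/ and /d/) fails the environment for rule 4, so it stays [o].
/i/ (between /d/ and /d/): rule 4 targets it, but not before a nasal consonant → unchanged [i].
/u/ (between /d/ and /m/) occurs before a nasal consonant → [ũ] by rule 4.
/a/ (between /ɡ/ and /w/) is in the target of rule 4 but the environment (before a nasal consonant) is not met → [a].
/n/ (between /w/ and /o/): rule 2 targets it, but not before a labial or velar stop → unchanged [n].
/o/ (word-final) fails the environment for rule 4, so it stays [o].

[tʰodidũmɡawno]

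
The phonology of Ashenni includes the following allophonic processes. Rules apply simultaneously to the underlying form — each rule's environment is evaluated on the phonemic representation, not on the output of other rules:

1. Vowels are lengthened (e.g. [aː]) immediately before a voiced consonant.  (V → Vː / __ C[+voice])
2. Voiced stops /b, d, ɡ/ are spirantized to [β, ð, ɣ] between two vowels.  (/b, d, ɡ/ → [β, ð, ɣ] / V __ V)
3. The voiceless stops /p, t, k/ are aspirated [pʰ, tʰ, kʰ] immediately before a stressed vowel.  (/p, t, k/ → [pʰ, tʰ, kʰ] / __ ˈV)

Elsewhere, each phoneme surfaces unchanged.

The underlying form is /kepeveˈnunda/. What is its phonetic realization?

/k/ (word-initial) fails the environment for rule 3, so it stays [k].
/e/ — between /k/ and /p/; rule 1 does not apply here → [e].
/p/ (between /e/ and /e/): rule 3 targets it, but not immediately before a stressed vowel → unchanged [p].
/e/ — between /p/ and /v/, before a voiced consonant — surfaces as [eː] (rule 1).
/v/ (between /e/ and /e/) is unaffected → [v].
/e/ — between /v/ and /n/, before a voiced consonant — surfaces as [eː] (rule 1).
/n/ (between /e/ and /u/) is unaffected → [n].
/u/ (between /n/ and /n/) occurs before a voiced consonant → [uː] by rule 1.
/n/ (between /u/ and /d/): no rule targets it → [n].
/d/ (between /n/ and /a/): rule 2 targets it, but not between two vowels → unchanged [d].
/a/ (word-final): rule 1 targets it, but not before a voiced consonant → unchanged [a].

[kepeːveːˈnuːnda]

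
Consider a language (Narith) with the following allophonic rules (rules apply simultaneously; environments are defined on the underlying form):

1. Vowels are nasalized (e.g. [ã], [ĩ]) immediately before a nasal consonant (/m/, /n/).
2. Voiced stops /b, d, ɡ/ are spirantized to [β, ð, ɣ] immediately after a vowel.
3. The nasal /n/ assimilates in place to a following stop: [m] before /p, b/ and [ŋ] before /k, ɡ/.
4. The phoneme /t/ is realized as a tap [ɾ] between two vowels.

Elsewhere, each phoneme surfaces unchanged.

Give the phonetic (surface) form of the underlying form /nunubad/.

/n/ — word-initial; rule 3 does not apply here → [n].
/u/ — between /n/ and /n/, before a nasal consonant — surfaces as [ũ] (rule 1).
/n/ — between /u/ and /u/; rule 3 does not apply here → [n].
/u/ (between /n/ and /b/) is in the target of rule 1 but the environment (before a nasal consonant) is not met → [u].
Rule 2 applies to /b/ (between /u/ and /a/: immediately after a vowel) → [β].
/a/ (between /b/ and /d/): rule 1 targets it, but not before a nasal consonant → unchanged [a].
/d/ (word-final) occurs immediately after a vowel → [ð] by rule 2.

[nũnuβað]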